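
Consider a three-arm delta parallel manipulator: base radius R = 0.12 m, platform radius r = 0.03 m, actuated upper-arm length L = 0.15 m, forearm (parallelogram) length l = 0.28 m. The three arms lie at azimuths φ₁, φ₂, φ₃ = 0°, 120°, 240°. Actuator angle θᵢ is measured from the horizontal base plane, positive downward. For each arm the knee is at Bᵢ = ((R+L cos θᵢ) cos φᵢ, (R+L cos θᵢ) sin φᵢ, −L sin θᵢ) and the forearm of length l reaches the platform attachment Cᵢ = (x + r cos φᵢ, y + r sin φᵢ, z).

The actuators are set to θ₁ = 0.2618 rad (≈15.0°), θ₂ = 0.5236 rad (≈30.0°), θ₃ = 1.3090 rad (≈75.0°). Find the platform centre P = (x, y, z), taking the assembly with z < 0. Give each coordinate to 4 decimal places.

(0.0850, 0.0987, -0.2538)

arm 1 at φ=0.0°: ρ1 = 0.2349;  centre 1 = (0.2349, 0.0000, -0.0388)
centre 2 = (0.2199·cos120.0°, 0.2199·sin120.0°, -0.0750) = (-0.1100, 0.1904, -0.0750)
arm 3 at φ=240.0°: ρ3 = 0.1288;  centre 3 = (-0.0644, -0.1116, -0.1449)
subtract pairs → two planes through P
linear system: -0.6897x+0.3809y = -0.0027−-0.0724z; -0.5986x+-0.2231y = -0.0191−-0.2121z
det = 0.3819;  x = 0.0206+-0.2539z,  y = 0.0303+-0.2697z
quadratic in z: (1.1372)z²+(0.1701)z+(-0.0301)=0, √Δ=0.4071 → z ∈ {-0.2538, 0.1042}; z = -0.2538 (taking z<0)
x = 0.0850, y = 0.0987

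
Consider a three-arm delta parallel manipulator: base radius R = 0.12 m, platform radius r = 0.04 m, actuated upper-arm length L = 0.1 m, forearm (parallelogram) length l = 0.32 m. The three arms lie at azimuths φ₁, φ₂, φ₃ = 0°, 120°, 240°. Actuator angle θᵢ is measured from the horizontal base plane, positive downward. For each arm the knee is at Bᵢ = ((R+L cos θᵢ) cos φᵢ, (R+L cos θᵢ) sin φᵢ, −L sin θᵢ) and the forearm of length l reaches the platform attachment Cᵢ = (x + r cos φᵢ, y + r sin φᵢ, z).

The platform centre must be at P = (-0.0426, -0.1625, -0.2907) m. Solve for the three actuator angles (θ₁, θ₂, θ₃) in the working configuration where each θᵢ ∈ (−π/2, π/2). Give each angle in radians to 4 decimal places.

φ1=0.0° → target in arm frame (-0.0426, -0.1625)
  A=0.1226, B=-0.2907, C=(l²−L²−A²−y'²−z²)/(2L)=-0.1677
  √(A²+B²)=0.3155;  θ1 = -1.1717+2.1313 ≈ 0.9596
arm 2 (φ=120.0°): x'=-0.1194, y'=0.1181
  e−x'=0.1994;  (l²−L²−(e−x')²−y'²−z²)/2L = -0.2292
  √(A²+B²)=0.3525;  θ2 = -0.9695+2.2785 ≈ 1.3090
rotate P by −φ3: (0.1620, 0.0444, -0.2907)
  A cos θ + B sin θ = C:  -0.0820·cos θ + -0.2907·sin θ = -0.0040
  γ=atan2(-0.2907,-0.0820)=-1.8458;  ψ=arccos(-0.0133)=1.5841;  θ3=γ+ψ≈-0.2617

θ₁ = 0.9596, θ₂ = 1.3090, θ₃ = -0.2617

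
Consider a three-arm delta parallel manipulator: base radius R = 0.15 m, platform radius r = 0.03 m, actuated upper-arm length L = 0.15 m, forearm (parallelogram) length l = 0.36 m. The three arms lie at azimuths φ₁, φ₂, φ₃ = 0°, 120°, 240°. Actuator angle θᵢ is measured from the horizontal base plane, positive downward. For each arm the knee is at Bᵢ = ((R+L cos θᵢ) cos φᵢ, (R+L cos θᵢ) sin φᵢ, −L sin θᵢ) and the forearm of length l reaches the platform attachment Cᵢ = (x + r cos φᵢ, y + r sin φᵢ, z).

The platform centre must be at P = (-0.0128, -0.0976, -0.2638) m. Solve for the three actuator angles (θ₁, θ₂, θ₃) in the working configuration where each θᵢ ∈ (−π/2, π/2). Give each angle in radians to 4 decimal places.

arm 1 (φ=0.0°): x'=-0.0128, y'=-0.0976
  A=0.1328, B=-0.2638, C=(l²−L²−A²−y'²−z²)/(2L)=0.0345
  γ=atan2(-0.2638,0.1328)=-1.1044;  ψ=arccos(0.1168)=1.4537;  θ1=γ+ψ≈0.3493
rotate P by −φ2: (-0.0781, 0.0599, -0.2638)
  A=0.1981, B=-0.2638, C=(l²−L²−A²−y'²−z²)/(2L)=-0.0178
  √(A²+B²)=0.3299;  θ2 = -0.9266+1.6247 ≈ 0.6980
arm 3 (φ=240.0°): x'=0.0909, y'=0.0377
  A cos θ + B sin θ = C:  0.0291·cos θ + -0.2638·sin θ = 0.1175
  γ=atan2(-0.2638,0.0291)=-1.4610;  ψ=arccos(0.4426)=1.1123;  θ3=γ+ψ≈-0.3488

θ₁ = 0.3493, θ₂ = 0.6980, θ₃ = -0.3488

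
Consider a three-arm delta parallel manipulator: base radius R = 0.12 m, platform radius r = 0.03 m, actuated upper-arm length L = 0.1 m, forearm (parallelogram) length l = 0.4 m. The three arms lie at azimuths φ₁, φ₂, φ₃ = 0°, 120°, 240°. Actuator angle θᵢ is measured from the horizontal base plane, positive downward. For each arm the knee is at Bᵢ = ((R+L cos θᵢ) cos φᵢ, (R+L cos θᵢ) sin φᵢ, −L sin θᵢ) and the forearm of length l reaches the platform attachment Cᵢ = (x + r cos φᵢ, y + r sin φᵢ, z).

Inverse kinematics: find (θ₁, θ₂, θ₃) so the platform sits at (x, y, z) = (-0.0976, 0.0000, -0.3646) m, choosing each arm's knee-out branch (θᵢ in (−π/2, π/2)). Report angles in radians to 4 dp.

arm 1 (φ=0.0°): x'=-0.0976, y'=0.0000
  A cos θ + B sin θ = C:  0.1876·cos θ + -0.3646·sin θ = -0.0906
  √(A²+B²)=0.4100;  θ1 = -1.0956+1.7937 ≈ 0.6981
rotate P by −φ2: (0.0488, 0.0845, -0.3646)
  A cos θ + B sin θ = C:  0.0412·cos θ + -0.3646·sin θ = 0.0411
  γ=atan2(-0.3646,0.0412)=-1.4583;  ψ=arccos(0.1121)=1.4585;  θ2=γ+ψ≈0.0002
φ3=240.0° → target in arm frame (0.0488, -0.0845)
  e−x'=0.0412;  (l²−L²−(e−x')²−y'²−z²)/2L = 0.0411
  √(A²+B²)=0.3669;  θ3 = -1.4583+1.4585 ≈ 0.0002

θ₁ = 0.6981, θ₂ = 0.0002, θ₃ = 0.0002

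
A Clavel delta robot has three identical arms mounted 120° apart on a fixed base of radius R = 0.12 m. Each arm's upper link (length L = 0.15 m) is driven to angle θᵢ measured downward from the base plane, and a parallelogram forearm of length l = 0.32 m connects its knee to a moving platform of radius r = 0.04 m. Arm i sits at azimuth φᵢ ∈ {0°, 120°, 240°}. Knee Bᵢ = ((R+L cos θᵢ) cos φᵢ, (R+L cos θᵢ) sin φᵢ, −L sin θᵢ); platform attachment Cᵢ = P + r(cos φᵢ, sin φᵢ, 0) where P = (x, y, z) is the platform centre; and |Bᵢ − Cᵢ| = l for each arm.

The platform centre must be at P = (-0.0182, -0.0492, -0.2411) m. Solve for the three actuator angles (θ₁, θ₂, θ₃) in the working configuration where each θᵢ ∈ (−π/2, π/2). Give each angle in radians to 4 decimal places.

rotate P by −φ1: (-0.0182, -0.0492, -0.2411)
  A cos θ + B sin θ = C:  0.0982·cos θ + -0.2411·sin θ = 0.0324
  θ1 = atan2(B,A) + arccos(C/0.2603) = 0.2622
rotate P by −φ2: (-0.0335, 0.0404, -0.2411)
  e−x'=0.1135;  (l²−L²−(e−x')²−y'²−z²)/2L = 0.0242
  √(A²+B²)=0.2665;  θ2 = -1.1308+1.4799 ≈ 0.3491
rotate P by −φ3: (0.0517, 0.0088, -0.2411)
  e−x'=0.0283;  (l²−L²−(e−x')²−y'²−z²)/2L = 0.0696
  γ=atan2(-0.2411,0.0283)=-1.4540;  ψ=arccos(0.2869)=1.2798;  θ3=γ+ψ≈-0.1742

θ₁ = 0.2622, θ₂ = 0.3491, θ₃ = -0.1742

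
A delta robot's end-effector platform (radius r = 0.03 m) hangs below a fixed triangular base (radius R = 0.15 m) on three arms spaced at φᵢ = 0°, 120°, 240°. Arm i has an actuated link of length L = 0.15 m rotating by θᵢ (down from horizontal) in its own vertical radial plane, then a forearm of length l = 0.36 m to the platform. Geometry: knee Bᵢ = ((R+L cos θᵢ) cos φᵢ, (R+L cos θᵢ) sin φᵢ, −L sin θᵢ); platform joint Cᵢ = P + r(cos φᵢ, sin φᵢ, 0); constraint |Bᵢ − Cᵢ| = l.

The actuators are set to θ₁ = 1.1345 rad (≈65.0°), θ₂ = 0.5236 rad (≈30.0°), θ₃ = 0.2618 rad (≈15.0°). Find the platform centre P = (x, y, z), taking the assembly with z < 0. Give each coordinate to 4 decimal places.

arm 1 at φ=0.0°: ρ1 = 0.1834;  O1 = (0.1834, 0.0000, -0.1359)
O2 = (0.2499·cos120.0°, 0.2499·sin120.0°, -0.0750) = (-0.1250, 0.2164, -0.0750)
arm 3 at φ=240.0°: ρ3 = 0.2649;  O3 = (-0.1324, -0.2294, -0.0388)
eliminate P² terms by subtracting sphere 1 from 2 and 3
[-0.6167 0.4328 0.1219]·P = 0.0160;  [-0.6317 -0.4588 0.1943]·P = 0.0196
det = 0.5563;  x = -0.0284+0.2517z,  y = -0.0036+0.0769z
sphere 1 gives Az²+Bz+C=0 with A=1.0692, B=0.1648, C=-0.0663;  B²−4AC=0.3105;  roots -0.3376, 0.1835;  negative root z = -0.3376
x = -0.1133, y = -0.0295

(-0.1133, -0.0295, -0.3376)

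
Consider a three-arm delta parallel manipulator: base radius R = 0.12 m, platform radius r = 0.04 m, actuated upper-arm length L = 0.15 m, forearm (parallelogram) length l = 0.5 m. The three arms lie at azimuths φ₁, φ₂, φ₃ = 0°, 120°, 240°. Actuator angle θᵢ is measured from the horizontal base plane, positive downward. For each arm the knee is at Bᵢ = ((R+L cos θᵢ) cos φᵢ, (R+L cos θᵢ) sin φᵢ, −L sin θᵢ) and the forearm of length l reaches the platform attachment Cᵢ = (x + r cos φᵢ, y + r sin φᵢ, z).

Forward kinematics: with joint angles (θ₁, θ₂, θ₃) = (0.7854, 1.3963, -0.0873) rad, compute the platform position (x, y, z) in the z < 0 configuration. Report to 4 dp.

(-0.0038, -0.2909, -0.4657)

centre 1 = (0.1861·cos0.0°, 0.1861·sin0.0°, -0.1061) = (0.1861, 0.0000, -0.1061)
φ2=120.0°: virtual centre (-0.0530, 0.0918, -0.1477), radius l
centre 3 = (0.2294·cos240.0°, 0.2294·sin240.0°, 0.0131) = (-0.1147, -0.1987, 0.0131)
eliminate P² terms by subtracting sphere 1 from 2 and 3
linear system: -0.4782x+0.1837y = -0.0128−-0.0833z; -0.6016x+-0.3974y = 0.0069−0.2383z
det = 0.3005;  x = 0.0127+0.0355z,  y = -0.0367+0.5459z
quadratic in z: (1.2993)z²+(0.1598)z+(-0.2073)=0, √Δ=1.0503 → z ∈ {-0.4657, 0.3427}; z = -0.4657 (taking z<0)
x = -0.0038, y = -0.2909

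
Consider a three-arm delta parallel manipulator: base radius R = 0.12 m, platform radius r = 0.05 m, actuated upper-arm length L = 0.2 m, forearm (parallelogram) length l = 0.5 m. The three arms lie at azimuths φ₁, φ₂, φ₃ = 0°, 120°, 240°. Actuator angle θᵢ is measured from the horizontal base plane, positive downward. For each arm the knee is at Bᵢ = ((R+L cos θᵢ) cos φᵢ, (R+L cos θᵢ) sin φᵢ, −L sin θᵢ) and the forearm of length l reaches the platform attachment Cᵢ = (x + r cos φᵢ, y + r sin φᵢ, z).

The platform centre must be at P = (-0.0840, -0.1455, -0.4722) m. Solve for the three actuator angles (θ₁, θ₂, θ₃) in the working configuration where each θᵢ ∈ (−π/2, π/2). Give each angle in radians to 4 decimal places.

arm 1 (φ=0.0°): x'=-0.0840, y'=-0.1455
  A=0.1540, B=-0.4722, C=(l²−L²−A²−y'²−z²)/(2L)=-0.1446
  θ1 = atan2(B,A) + arccos(C/0.4967) = 0.6108
φ2=120.0° → target in arm frame (-0.0840, 0.1455)
  e−x'=0.1540;  (l²−L²−(e−x')²−y'²−z²)/2L = -0.1447
  γ=atan2(-0.4722,0.1540)=-1.2555;  ψ=arccos(-0.2912)=1.8663;  θ2=γ+ψ≈0.6108
φ3=240.0° → target in arm frame (0.1680, 0.0000)
  A cos θ + B sin θ = C:  -0.0980·cos θ + -0.4722·sin θ = -0.0564
  γ=atan2(-0.4722,-0.0980)=-1.7754;  ψ=arccos(-0.1170)=1.6881;  θ3=γ+ψ≈-0.0873

θ₁ = 0.6108, θ₂ = 0.6108, θ₃ = -0.0873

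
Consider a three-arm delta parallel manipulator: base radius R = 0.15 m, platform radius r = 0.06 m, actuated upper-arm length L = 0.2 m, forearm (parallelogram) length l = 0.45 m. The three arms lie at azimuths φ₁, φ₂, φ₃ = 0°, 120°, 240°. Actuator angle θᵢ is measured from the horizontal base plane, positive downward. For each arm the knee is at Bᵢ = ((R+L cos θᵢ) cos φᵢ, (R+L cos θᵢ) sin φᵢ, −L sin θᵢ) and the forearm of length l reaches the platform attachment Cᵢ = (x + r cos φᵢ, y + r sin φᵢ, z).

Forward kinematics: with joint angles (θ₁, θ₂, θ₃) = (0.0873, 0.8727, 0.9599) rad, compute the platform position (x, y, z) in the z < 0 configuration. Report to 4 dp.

(0.1799, 0.0199, -0.4535)

arm 1 at φ=0.0°: (R−r)+L cos θ1 = 0.2892;  O1 = (0.2892, 0.0000, -0.0174)
O2 = (0.2186·cos120.0°, 0.2186·sin120.0°, -0.1532) = (-0.1093, 0.1893, -0.1532)
O3 = (0.2047·cos240.0°, 0.2047·sin240.0°, -0.1638) = (-0.1024, -0.1773, -0.1638)
subtract pairs → two planes through P
linear system: -0.7970x+0.3785y = -0.0127−-0.2716z; -0.7832x+-0.3546y = -0.0152−-0.2928z
Cramer: x(z) = 0.0177-0.3577z;  y(z) = 0.0037-0.0357z
sphere 1 gives Az²+Bz+C=0 with A=1.1292, B=0.2288, C=-0.1285;  B²−4AC=0.6326;  roots -0.4535, 0.2509;  negative root z = -0.4535
x = 0.1799, y = 0.0199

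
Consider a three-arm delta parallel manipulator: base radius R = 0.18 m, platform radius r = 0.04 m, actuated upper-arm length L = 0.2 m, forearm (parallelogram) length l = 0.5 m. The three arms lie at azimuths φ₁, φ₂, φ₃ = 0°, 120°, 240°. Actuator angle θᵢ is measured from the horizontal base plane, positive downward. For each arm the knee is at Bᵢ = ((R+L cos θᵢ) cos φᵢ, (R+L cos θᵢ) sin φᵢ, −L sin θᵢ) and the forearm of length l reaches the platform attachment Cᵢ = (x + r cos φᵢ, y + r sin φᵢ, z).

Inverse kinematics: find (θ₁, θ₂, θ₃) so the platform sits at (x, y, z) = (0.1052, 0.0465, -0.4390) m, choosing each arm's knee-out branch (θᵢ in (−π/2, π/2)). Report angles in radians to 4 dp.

θ₁ = 0.0001, θ₂ = 0.4364, θ₃ = 0.6983

arm 1 (φ=0.0°): x'=0.1052, y'=0.0465
  A=0.0348, B=-0.4390, C=(l²−L²−A²−y'²−z²)/(2L)=0.0348
  √(A²+B²)=0.4404;  θ1 = -1.4917+1.4918 ≈ 0.0001
φ2=120.0° → target in arm frame (-0.0123, -0.1144)
  A cos θ + B sin θ = C:  0.1523·cos θ + -0.4390·sin θ = -0.0475
  θ2 = atan2(B,A) + arccos(C/0.4647) = 0.4364
arm 3 (φ=240.0°): x'=-0.0929, y'=0.0679
  A=0.2329, B=-0.4390, C=(l²−L²−A²−y'²−z²)/(2L)=-0.1039
  √(A²+B²)=0.4969;  θ3 = -1.0831+1.7814 ≈ 0.6983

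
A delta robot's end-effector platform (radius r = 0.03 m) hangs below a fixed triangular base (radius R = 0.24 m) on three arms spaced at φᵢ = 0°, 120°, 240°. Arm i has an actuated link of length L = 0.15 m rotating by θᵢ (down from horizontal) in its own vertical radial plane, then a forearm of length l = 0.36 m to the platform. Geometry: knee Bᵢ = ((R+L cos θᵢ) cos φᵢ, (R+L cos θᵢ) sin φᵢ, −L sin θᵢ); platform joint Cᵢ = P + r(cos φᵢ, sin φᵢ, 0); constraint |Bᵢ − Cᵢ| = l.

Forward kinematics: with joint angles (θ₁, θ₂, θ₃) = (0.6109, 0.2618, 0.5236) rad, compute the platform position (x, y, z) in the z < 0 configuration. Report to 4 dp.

φ1=0.0°: virtual centre (0.3329, 0.0000, -0.0860), radius l
φ2=120.0°: virtual centre (-0.1774, 0.3073, -0.0388), radius l
arm 3 at φ=240.0°: e+L cos θ3 = 0.3399;  centre 3 = (-0.1700, -0.2944, -0.0750)
subtract pairs → two planes through P
linear system: -1.0206x+0.6147y = 0.0092−0.0944z; -1.0056x+-0.5887y = 0.0030−0.0221z
det = 1.2190;  x = -0.0060+0.0567z,  y = 0.0052+-0.0594z
sphere 1 gives Az²+Bz+C=0 with A=1.0068, B=0.1330, C=-0.0074;  B²−4AC=0.0474;  roots -0.1741, 0.0420;  negative root z = -0.1741
x = -0.0158, y = 0.0155

(-0.0158, 0.0155, -0.1741)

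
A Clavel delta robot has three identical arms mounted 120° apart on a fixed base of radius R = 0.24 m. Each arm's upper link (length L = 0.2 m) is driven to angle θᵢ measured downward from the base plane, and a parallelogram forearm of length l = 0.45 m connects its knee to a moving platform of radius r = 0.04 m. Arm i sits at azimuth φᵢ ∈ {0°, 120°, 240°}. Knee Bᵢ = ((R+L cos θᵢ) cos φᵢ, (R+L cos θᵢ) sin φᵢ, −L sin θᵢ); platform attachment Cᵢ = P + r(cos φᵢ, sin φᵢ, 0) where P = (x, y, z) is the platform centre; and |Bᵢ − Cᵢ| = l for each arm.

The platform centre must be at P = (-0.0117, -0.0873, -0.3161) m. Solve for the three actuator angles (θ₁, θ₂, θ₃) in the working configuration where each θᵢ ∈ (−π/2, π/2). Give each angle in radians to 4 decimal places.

θ₁ = 0.5234, θ₂ = 0.7852, θ₃ = 0.0001

rotate P by −φ1: (-0.0117, -0.0873, -0.3161)
  A cos θ + B sin θ = C:  0.2117·cos θ + -0.3161·sin θ = 0.0254
  γ=atan2(-0.3161,0.2117)=-0.9807;  ψ=arccos(0.0667)=1.5041;  θ1=γ+ψ≈0.5234
φ2=120.0° → target in arm frame (-0.0698, 0.0538)
  A=0.2698, B=-0.3161, C=(l²−L²−A²−y'²−z²)/(2L)=-0.0327
  √(A²+B²)=0.4156;  θ2 = -0.8643+1.6496 ≈ 0.7852
rotate P by −φ3: (0.0815, 0.0335, -0.3161)
  A cos θ + B sin θ = C:  0.1185·cos θ + -0.3161·sin θ = 0.1185
  θ3 = atan2(B,A) + arccos(C/0.3376) = 0.0001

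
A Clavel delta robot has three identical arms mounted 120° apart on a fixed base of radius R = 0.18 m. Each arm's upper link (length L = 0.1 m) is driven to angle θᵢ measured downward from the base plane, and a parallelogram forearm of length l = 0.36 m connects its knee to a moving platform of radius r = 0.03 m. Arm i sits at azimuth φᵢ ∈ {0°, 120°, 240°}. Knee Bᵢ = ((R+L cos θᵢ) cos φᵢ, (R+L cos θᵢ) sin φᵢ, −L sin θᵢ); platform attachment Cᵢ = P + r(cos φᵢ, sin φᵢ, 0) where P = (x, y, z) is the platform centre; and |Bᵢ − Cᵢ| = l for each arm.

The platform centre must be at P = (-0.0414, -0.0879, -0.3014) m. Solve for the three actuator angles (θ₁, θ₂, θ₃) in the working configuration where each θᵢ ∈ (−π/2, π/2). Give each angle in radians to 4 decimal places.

θ₁ = 0.7861, θ₂ = 0.8732, θ₃ = -0.2616

rotate P by −φ1: (-0.0414, -0.0879, -0.3014)
  A cos θ + B sin θ = C:  0.1914·cos θ + -0.3014·sin θ = -0.0780
  θ1 = atan2(B,A) + arccos(C/0.3570) = 0.7861
rotate P by −φ2: (-0.0554, 0.0798, -0.3014)
  A cos θ + B sin θ = C:  0.2054·cos θ + -0.3014·sin θ = -0.0990
  √(A²+B²)=0.3647;  θ2 = -0.9726+1.8458 ≈ 0.8732
φ3=240.0° → target in arm frame (0.0968, 0.0081)
  A cos θ + B sin θ = C:  0.0532·cos θ + -0.3014·sin θ = 0.1293
  γ=atan2(-0.3014,0.0532)=-1.3962;  ψ=arccos(0.4226)=1.1345;  θ3=γ+ψ≈-0.2616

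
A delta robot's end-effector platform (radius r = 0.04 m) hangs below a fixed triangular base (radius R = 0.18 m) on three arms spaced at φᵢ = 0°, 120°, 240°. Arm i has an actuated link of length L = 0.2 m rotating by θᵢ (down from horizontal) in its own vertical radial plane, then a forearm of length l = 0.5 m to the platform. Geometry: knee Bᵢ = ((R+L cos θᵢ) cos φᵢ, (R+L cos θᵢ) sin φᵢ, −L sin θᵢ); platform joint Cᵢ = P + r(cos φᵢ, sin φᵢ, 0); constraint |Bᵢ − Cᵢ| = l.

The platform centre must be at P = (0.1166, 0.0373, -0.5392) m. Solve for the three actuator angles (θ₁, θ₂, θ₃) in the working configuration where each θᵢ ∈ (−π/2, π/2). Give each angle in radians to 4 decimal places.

φ1=0.0° → target in arm frame (0.1166, 0.0373)
  e−x'=0.0234;  (l²−L²−(e−x')²−y'²−z²)/2L = -0.2067
  √(A²+B²)=0.5397;  θ1 = -1.5274+1.9638 ≈ 0.4364
φ2=120.0° → target in arm frame (-0.0260, -0.1196)
  A cos θ + B sin θ = C:  0.1660·cos θ + -0.5392·sin θ = -0.3065
  γ=atan2(-0.5392,0.1660)=-1.2721;  ψ=arccos(-0.5433)=2.1451;  θ2=γ+ψ≈0.8730
φ3=240.0° → target in arm frame (-0.0906, 0.0823)
  A=0.2306, B=-0.5392, C=(l²−L²−A²−y'²−z²)/(2L)=-0.3517
  θ3 = atan2(B,A) + arccos(C/0.5864) = 1.0473

θ₁ = 0.4364, θ₂ = 0.8730, θ₃ = 1.0473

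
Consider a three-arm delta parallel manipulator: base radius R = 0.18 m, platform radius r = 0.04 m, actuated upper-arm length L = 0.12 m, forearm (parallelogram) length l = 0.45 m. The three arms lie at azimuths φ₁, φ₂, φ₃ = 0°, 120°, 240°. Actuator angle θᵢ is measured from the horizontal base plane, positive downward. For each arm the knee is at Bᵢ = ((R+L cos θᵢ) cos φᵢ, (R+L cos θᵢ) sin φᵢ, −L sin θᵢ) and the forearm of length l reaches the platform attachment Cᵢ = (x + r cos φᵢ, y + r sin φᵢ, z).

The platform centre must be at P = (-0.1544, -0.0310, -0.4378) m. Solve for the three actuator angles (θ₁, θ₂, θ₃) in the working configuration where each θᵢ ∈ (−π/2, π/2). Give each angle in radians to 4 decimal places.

φ1=0.0° → target in arm frame (-0.1544, -0.0310)
  A cos θ + B sin θ = C:  0.2944·cos θ + -0.4378·sin θ = -0.3800
  θ1 = atan2(B,A) + arccos(C/0.5276) = 1.3962
φ2=120.0° → target in arm frame (0.0504, 0.1492)
  A cos θ + B sin θ = C:  0.0896·cos θ + -0.4378·sin θ = -0.1411
  γ=atan2(-0.4378,0.0896)=-1.3688;  ψ=arccos(-0.3158)=1.8921;  θ2=γ+ψ≈0.5233
φ3=240.0° → target in arm frame (0.1040, -0.1182)
  A=0.0360, B=-0.4378, C=(l²−L²−A²−y'²−z²)/(2L)=-0.0785
  √(A²+B²)=0.4393;  θ3 = -1.4889+1.7504 ≈ 0.2616

θ₁ = 1.3962, θ₂ = 0.5233, θ₃ = 0.2616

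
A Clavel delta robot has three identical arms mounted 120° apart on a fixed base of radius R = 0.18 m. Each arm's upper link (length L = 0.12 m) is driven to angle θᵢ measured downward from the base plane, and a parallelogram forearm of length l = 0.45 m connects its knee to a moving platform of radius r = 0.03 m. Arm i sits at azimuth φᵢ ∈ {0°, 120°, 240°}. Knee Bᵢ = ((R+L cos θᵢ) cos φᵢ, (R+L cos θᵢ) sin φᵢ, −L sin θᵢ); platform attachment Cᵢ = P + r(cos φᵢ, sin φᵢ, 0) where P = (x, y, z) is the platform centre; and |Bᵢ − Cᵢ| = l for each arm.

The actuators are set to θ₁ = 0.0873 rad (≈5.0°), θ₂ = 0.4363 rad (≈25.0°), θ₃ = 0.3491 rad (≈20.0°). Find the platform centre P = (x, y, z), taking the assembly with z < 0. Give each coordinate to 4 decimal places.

(0.0384, -0.0100, -0.3965)

S1 = (0.2695·cos0.0°, 0.2695·sin0.0°, -0.0105) = (0.2695, 0.0000, -0.0105)
φ2=120.0°: virtual centre (-0.1294, 0.2241, -0.0507), radius l
S3 = (0.2628·cos240.0°, 0.2628·sin240.0°, -0.0410) = (-0.1314, -0.2276, -0.0410)
eliminate P² terms by subtracting sphere 1 from 2 and 3
plane₁₂: -0.7978x+0.4482y+-0.0805z = -0.0032
Cramer: x(z) = 0.0033-0.0887z;  y(z) = -0.0013+0.0218z
quadratic in z: (1.0083)z²+(0.0681)z+(-0.1315)=0, √Δ=0.7315 → z ∈ {-0.3965, 0.3290}; z = -0.3965 (taking z<0)
x = 0.0384, y = -0.0100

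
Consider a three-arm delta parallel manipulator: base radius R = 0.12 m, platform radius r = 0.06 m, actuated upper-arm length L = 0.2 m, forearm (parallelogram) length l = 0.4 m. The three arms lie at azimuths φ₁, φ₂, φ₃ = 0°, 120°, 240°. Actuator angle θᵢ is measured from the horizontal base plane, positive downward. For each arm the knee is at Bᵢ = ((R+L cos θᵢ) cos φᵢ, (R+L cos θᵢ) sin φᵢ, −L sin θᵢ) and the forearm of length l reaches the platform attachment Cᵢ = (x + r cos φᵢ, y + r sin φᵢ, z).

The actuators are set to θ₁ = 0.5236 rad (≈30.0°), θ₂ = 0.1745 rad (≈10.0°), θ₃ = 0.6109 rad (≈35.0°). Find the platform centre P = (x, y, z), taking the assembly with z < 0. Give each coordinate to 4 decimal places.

(-0.0262, 0.0794, -0.3940)

S1 = (0.2332·cos0.0°, 0.2332·sin0.0°, -0.1000) = (0.2332, 0.0000, -0.1000)
arm 2 at φ=120.0°: ρ2 = 0.2570;  S2 = (-0.1285, 0.2225, -0.0347)
φ3=240.0°: virtual centre (-0.1119, -0.1938, -0.1147), radius l
|S₂|²−|S₁|² = 0.0029;  |S₃|²−|S₁|² = -0.0011
linear system: -0.7234x+0.4451y = 0.0029−0.1306z; -0.6902x+-0.3877y = -0.0011−-0.0294z
det = 0.5876;  x = -0.0010+0.0638z,  y = 0.0047+-0.1896z
into |P−S₁|² = l²: 1.0400z² + 0.1683z + -0.0951 = 0;  Δ = 0.4240;  z = -0.3940 or 0.2321 → z<0 root = -0.3940
x = -0.0262, y = 0.0794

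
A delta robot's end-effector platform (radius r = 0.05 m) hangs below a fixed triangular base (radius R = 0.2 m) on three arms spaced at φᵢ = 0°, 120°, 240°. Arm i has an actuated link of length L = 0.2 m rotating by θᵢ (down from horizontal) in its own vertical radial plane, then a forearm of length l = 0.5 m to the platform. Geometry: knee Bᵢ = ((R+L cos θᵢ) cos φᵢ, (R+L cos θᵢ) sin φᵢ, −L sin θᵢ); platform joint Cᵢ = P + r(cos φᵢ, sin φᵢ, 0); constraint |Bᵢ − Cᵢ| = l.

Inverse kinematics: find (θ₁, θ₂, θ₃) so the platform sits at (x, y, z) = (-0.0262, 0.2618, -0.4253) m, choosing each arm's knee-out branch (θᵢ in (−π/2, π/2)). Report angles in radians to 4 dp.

θ₁ = 0.7855, θ₂ = -0.2619, θ₃ = 1.3091

rotate P by −φ1: (-0.0262, 0.2618, -0.4253)
  A cos θ + B sin θ = C:  0.1762·cos θ + -0.4253·sin θ = -0.1762
  γ=atan2(-0.4253,0.1762)=-1.1780;  ψ=arccos(-0.3827)=1.9635;  θ1=γ+ψ≈0.7855
φ2=120.0° → target in arm frame (0.2398, -0.1082)
  A=-0.0898, B=-0.4253, C=(l²−L²−A²−y'²−z²)/(2L)=0.0234
  θ2 = atan2(B,A) + arccos(C/0.4347) = -0.2619
φ3=240.0° → target in arm frame (-0.2136, -0.1536)
  A=0.3636, B=-0.4253, C=(l²−L²−A²−y'²−z²)/(2L)=-0.3167
  √(A²+B²)=0.5596;  θ3 = -0.8634+2.1725 ≈ 1.3091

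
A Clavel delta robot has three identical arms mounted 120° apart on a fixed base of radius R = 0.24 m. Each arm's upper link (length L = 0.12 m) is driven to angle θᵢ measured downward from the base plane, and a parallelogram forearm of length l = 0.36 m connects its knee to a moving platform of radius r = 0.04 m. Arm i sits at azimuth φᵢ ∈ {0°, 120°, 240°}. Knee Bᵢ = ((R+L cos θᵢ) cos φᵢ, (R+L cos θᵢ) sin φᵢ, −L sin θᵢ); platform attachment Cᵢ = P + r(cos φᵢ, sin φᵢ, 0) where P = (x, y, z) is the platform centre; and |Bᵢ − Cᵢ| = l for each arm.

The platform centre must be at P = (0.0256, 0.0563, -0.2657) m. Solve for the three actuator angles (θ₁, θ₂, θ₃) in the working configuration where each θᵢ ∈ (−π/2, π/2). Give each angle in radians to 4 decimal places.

rotate P by −φ1: (0.0256, 0.0563, -0.2657)
  A=0.1744, B=-0.2657, C=(l²−L²−A²−y'²−z²)/(2L)=0.0459
  θ1 = atan2(B,A) + arccos(C/0.3178) = 0.4359
arm 2 (φ=120.0°): x'=0.0360, y'=-0.0503
  e−x'=0.1640;  (l²−L²−(e−x')²−y'²−z²)/2L = 0.0632
  θ2 = atan2(B,A) + arccos(C/0.3123) = 0.3494
rotate P by −φ3: (-0.0616, -0.0060, -0.2657)
  A cos θ + B sin θ = C:  0.2616·cos θ + -0.2657·sin θ = -0.0994
  θ3 = atan2(B,A) + arccos(C/0.3728) = 1.0473

θ₁ = 0.4359, θ₂ = 0.3494, θ₃ = 1.0473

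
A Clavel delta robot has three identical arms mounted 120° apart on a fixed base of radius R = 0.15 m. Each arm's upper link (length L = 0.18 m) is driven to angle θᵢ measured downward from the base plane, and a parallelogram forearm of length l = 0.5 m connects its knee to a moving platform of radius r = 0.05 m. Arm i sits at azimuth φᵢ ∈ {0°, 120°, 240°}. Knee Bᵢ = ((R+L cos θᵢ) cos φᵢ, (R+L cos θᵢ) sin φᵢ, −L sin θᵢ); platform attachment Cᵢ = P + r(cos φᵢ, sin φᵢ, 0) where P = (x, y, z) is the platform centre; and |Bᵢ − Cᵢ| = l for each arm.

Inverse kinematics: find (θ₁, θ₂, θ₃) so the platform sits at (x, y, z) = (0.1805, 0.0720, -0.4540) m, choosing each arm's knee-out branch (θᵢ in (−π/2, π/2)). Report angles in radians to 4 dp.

θ₁ = -0.1744, θ₂ = 0.5237, θ₃ = 0.8730

rotate P by −φ1: (0.1805, 0.0720, -0.4540)
  A=-0.0805, B=-0.4540, C=(l²−L²−A²−y'²−z²)/(2L)=-0.0005
  θ1 = atan2(B,A) + arccos(C/0.4611) = -0.1744
φ2=120.0° → target in arm frame (-0.0279, -0.1923)
  A=0.1279, B=-0.4540, C=(l²−L²−A²−y'²−z²)/(2L)=-0.1163
  γ=atan2(-0.4540,0.1279)=-1.2962;  ψ=arccos(-0.2465)=1.8199;  θ2=γ+ψ≈0.5237
rotate P by −φ3: (-0.1526, 0.1203, -0.4540)
  A=0.2526, B=-0.4540, C=(l²−L²−A²−y'²−z²)/(2L)=-0.1856
  θ3 = atan2(B,A) + arccos(C/0.5195) = 0.8730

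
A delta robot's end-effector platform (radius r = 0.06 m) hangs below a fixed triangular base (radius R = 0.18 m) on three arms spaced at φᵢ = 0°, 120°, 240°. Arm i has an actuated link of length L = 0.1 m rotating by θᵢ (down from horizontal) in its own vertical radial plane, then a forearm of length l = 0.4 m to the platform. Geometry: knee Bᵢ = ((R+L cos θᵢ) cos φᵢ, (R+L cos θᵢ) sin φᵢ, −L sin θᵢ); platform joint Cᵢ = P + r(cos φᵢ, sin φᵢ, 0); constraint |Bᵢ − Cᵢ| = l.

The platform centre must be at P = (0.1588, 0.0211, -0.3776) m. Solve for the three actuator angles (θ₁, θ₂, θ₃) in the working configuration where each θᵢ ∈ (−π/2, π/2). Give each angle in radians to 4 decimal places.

θ₁ = -0.1745, θ₂ = 1.0476, θ₃ = 1.2219

arm 1 (φ=0.0°): x'=0.1588, y'=0.0211
  A cos θ + B sin θ = C:  -0.0388·cos θ + -0.3776·sin θ = 0.0273
  θ1 = atan2(B,A) + arccos(C/0.3796) = -0.1745
φ2=120.0° → target in arm frame (-0.0611, -0.1481)
  e−x'=0.1811;  (l²−L²−(e−x')²−y'²−z²)/2L = -0.2366
  γ=atan2(-0.3776,0.1811)=-1.1235;  ψ=arccos(-0.5649)=2.1711;  θ2=γ+ψ≈1.0476
φ3=240.0° → target in arm frame (-0.0977, 0.1270)
  e−x'=0.2177;  (l²−L²−(e−x')²−y'²−z²)/2L = -0.2804
  γ=atan2(-0.3776,0.2177)=-1.0479;  ψ=arccos(-0.6434)=2.2697;  θ3=γ+ψ≈1.2219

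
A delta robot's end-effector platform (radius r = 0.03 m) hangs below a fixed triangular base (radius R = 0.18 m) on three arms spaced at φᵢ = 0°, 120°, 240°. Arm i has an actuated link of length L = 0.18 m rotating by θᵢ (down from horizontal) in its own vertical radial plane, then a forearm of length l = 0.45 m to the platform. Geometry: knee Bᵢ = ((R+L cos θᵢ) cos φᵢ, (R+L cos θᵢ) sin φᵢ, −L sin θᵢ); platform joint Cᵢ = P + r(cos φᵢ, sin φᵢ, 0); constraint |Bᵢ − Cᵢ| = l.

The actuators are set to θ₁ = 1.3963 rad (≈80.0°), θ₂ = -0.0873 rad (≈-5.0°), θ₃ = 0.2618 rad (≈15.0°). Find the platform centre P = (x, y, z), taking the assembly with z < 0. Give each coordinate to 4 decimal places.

φ1=0.0°: virtual centre (0.1813, 0.0000, -0.1773), radius l
φ2=120.0°: virtual centre (-0.1647, 0.2852, 0.0157), radius l
φ3=240.0°: virtual centre (-0.1619, -0.2805, -0.0466), radius l
subtract pairs → two planes through P
plane₁₂: -0.6918x+0.5704y+0.3859z = 0.0444
det = 0.7796;  x = -0.0633+0.4689z,  y = 0.0011+-0.1078z
quadratic in z: (1.2315)z²+(0.1250)z+(-0.1113)=0, √Δ=0.7509 → z ∈ {-0.3556, 0.2541}; z = -0.3556 (taking z<0)
x = -0.2300, y = 0.0395

(-0.2300, 0.0395, -0.3556)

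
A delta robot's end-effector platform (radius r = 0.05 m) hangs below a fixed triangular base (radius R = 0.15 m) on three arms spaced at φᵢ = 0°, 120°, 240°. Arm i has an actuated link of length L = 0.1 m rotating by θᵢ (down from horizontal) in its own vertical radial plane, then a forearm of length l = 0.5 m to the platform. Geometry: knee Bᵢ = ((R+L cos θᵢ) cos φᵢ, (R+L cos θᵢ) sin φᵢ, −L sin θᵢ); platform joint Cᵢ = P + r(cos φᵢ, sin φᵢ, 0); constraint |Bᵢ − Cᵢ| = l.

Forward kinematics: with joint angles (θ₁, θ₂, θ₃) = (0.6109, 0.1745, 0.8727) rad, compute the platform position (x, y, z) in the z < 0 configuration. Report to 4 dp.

(-0.0133, 0.1055, -0.5054)

arm 1 at φ=0.0°: e+L cos θ1 = 0.1819;  O1 = (0.1819, 0.0000, -0.0574)
φ2=120.0°: virtual centre (-0.0992, 0.1719, -0.0174), radius l
φ3=240.0°: virtual centre (-0.0821, -0.1423, -0.0766), radius l
subtract pairs → two planes through P
linear system: -0.5623x+0.3438y = 0.0033−0.0800z; -0.5281x+-0.2845y = -0.0035−-0.0385z
Cramer: x(z) = 0.0008+0.0279z;  y(z) = 0.0109-0.1871z
sphere 1 gives Az²+Bz+C=0 with A=1.0358, B=0.1005, C=-0.2138;  B²−4AC=0.8958;  roots -0.5054, 0.4084;  negative root z = -0.5054
x = -0.0133, y = 0.1055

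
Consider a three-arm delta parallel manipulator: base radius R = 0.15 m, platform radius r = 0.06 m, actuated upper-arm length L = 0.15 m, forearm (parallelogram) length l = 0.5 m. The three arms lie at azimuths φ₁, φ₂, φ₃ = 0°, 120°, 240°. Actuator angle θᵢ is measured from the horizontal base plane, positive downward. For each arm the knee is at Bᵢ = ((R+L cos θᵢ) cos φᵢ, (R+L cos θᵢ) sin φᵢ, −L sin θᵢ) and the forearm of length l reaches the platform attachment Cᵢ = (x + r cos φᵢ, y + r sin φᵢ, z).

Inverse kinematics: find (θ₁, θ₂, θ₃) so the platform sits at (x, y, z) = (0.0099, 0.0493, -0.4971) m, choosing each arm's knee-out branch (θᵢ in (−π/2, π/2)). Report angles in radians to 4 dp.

θ₁ = 0.3493, θ₂ = 0.2617, θ₃ = 0.5237

arm 1 (φ=0.0°): x'=0.0099, y'=0.0493
  e−x'=0.0801;  (l²−L²−(e−x')²−y'²−z²)/2L = -0.0948
  θ1 = atan2(B,A) + arccos(C/0.5035) = 0.3493
φ2=120.0° → target in arm frame (0.0377, -0.0332)
  A=0.0523, B=-0.4971, C=(l²−L²−A²−y'²−z²)/(2L)=-0.0781
  γ=atan2(-0.4971,0.0523)=-1.4661;  ψ=arccos(-0.1563)=1.7278;  θ2=γ+ψ≈0.2617
arm 3 (φ=240.0°): x'=-0.0476, y'=-0.0161
  e−x'=0.1376;  (l²−L²−(e−x')²−y'²−z²)/2L = -0.1294
  θ3 = atan2(B,A) + arccos(C/0.5158) = 0.5237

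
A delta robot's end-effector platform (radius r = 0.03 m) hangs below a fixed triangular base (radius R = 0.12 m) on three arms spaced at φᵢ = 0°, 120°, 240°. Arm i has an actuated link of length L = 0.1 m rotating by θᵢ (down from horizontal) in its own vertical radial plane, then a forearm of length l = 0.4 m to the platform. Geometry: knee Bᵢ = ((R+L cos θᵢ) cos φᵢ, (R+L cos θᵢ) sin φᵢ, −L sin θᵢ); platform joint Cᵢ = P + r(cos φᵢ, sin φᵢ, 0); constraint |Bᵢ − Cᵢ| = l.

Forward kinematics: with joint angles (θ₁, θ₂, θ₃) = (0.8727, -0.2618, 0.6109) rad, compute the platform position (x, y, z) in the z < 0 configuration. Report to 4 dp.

O1 = (0.1543·cos0.0°, 0.1543·sin0.0°, -0.0766) = (0.1543, 0.0000, -0.0766)
O2 = (0.1866·cos120.0°, 0.1866·sin120.0°, 0.0259) = (-0.0933, 0.1616, 0.0259)
φ3=240.0°: virtual centre (-0.0860, -0.1489, -0.0574), radius l
|O₂|²−|O₁|² = 0.0058;  |O₃|²−|O₁|² = 0.0032
linear system: -0.4951x+0.3232y = 0.0058−0.2050z; -0.4805x+-0.2978y = 0.0032−0.0385z
Cramer: x(z) = -0.0091+0.2427z;  y(z) = 0.0040-0.2624z
quadratic in z: (1.1278)z²+(0.0718)z+(-0.1274)=0, √Δ=0.7615 → z ∈ {-0.3695, 0.3058}; z = -0.3695 (taking z<0)
x = -0.0988, y = 0.1010

(-0.0988, 0.1010, -0.3695)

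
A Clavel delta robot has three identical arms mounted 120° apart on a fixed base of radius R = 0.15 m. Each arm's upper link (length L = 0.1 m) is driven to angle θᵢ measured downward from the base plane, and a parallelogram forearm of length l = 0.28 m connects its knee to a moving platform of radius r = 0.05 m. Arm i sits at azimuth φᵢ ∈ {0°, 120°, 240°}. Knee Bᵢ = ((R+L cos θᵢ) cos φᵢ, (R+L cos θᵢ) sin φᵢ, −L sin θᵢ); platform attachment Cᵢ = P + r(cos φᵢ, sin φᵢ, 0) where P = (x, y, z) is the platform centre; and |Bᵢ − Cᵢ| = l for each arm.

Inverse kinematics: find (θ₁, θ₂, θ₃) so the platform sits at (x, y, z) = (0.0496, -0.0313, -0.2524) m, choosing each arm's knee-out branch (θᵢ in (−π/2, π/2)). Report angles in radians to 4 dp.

arm 1 (φ=0.0°): x'=0.0496, y'=-0.0313
  e−x'=0.0504;  (l²−L²−(e−x')²−y'²−z²)/2L = 0.0059
  θ1 = atan2(B,A) + arccos(C/0.2574) = 0.1743
φ2=120.0° → target in arm frame (-0.0519, -0.0273)
  A=0.1519, B=-0.2524, C=(l²−L²−A²−y'²−z²)/(2L)=-0.0956
  θ2 = atan2(B,A) + arccos(C/0.2946) = 0.8724
φ3=240.0° → target in arm frame (0.0023, 0.0586)
  A=0.0977, B=-0.2524, C=(l²−L²−A²−y'²−z²)/(2L)=-0.0414
  √(A²+B²)=0.2706;  θ3 = -1.2015+1.7244 ≈ 0.5229

θ₁ = 0.1743, θ₂ = 0.8724, θ₃ = 0.5229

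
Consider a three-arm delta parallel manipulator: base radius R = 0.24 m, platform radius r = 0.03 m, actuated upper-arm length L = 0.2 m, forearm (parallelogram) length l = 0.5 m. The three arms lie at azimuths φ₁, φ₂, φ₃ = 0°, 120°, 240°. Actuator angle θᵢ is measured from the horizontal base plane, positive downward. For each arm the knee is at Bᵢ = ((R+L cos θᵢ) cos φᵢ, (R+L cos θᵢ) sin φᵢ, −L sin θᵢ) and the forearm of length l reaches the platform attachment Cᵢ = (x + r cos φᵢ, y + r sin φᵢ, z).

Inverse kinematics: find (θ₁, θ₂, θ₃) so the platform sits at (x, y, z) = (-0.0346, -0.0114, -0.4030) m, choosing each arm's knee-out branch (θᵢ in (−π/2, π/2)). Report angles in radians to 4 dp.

θ₁ = 0.6111, θ₂ = 0.4365, θ₃ = 0.3491

rotate P by −φ1: (-0.0346, -0.0114, -0.4030)
  e−x'=0.2446;  (l²−L²−(e−x')²−y'²−z²)/2L = -0.0309
  θ1 = atan2(B,A) + arccos(C/0.4714) = 0.6111
arm 2 (φ=120.0°): x'=0.0074, y'=0.0357
  A cos θ + B sin θ = C:  0.2026·cos θ + -0.4030·sin θ = 0.0132
  √(A²+B²)=0.4510;  θ2 = -1.1050+1.5415 ≈ 0.4365
φ3=240.0° → target in arm frame (0.0272, -0.0243)
  A cos θ + B sin θ = C:  0.1828·cos θ + -0.4030·sin θ = 0.0339
  γ=atan2(-0.4030,0.1828)=-1.1449;  ψ=arccos(0.0767)=1.4940;  θ3=γ+ψ≈0.3491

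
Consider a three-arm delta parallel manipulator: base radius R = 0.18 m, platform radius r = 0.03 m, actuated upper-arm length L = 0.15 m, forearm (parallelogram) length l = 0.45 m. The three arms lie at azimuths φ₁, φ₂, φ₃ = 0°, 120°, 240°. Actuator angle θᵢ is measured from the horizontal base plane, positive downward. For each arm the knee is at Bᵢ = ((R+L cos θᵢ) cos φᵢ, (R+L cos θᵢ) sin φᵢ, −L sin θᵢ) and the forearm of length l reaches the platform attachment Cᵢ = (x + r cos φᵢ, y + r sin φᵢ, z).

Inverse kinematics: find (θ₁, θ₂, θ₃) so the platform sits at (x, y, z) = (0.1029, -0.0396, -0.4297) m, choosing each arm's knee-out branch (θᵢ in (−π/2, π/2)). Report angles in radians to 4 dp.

rotate P by −φ1: (0.1029, -0.0396, -0.4297)
  e−x'=0.0471;  (l²−L²−(e−x')²−y'²−z²)/2L = -0.0281
  √(A²+B²)=0.4323;  θ1 = -1.4616+1.6358 ≈ 0.1742
rotate P by −φ2: (-0.0857, -0.0693, -0.4297)
  A cos θ + B sin θ = C:  0.2357·cos θ + -0.4297·sin θ = -0.2167
  θ2 = atan2(B,A) + arccos(C/0.4901) = 0.9599
rotate P by −φ3: (-0.0172, 0.1089, -0.4297)
  A cos θ + B sin θ = C:  0.1672·cos θ + -0.4297·sin θ = -0.1482
  γ=atan2(-0.4297,0.1672)=-1.1998;  ψ=arccos(-0.3213)=1.8979;  θ3=γ+ψ≈0.6981

θ₁ = 0.1742, θ₂ = 0.9599, θ₃ = 0.6981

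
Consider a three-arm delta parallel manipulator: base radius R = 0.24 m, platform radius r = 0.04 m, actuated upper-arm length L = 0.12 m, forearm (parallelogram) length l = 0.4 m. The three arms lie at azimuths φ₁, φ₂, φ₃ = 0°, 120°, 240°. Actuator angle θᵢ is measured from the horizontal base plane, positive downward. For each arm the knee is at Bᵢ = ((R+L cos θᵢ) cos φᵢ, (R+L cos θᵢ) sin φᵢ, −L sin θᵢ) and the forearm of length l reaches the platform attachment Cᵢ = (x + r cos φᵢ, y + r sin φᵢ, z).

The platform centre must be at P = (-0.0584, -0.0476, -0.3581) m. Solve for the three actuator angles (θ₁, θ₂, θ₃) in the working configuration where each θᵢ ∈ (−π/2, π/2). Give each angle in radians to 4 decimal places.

θ₁ = 1.1343, θ₂ = 0.8726, θ₃ = 0.3488

φ1=0.0° → target in arm frame (-0.0584, -0.0476)
  e−x'=0.2584;  (l²−L²−(e−x')²−y'²−z²)/2L = -0.2153
  √(A²+B²)=0.4416;  θ1 = -0.9457+2.0801 ≈ 1.1343
arm 2 (φ=120.0°): x'=-0.0120, y'=0.0744
  A cos θ + B sin θ = C:  0.2120·cos θ + -0.3581·sin θ = -0.1380
  θ2 = atan2(B,A) + arccos(C/0.4162) = 0.8726
rotate P by −φ3: (0.0704, -0.0268, -0.3581)
  A cos θ + B sin θ = C:  0.1296·cos θ + -0.3581·sin θ = -0.0006
  √(A²+B²)=0.3808;  θ3 = -1.2236+1.5724 ≈ 0.3488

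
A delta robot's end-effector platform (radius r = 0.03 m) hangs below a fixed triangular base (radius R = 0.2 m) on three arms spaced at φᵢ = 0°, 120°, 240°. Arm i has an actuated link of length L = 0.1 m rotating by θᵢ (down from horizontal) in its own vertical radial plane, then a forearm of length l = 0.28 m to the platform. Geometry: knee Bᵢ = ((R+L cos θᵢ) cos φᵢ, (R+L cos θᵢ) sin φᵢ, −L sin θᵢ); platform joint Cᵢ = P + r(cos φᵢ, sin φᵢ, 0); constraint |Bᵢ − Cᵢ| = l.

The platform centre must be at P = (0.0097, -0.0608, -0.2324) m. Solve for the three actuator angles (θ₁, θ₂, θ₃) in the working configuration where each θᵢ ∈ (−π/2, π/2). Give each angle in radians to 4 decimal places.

rotate P by −φ1: (0.0097, -0.0608, -0.2324)
  A cos θ + B sin θ = C:  0.1603·cos θ + -0.2324·sin θ = -0.0750
  √(A²+B²)=0.2823;  θ1 = -0.9670+1.8397 ≈ 0.8727
rotate P by −φ2: (-0.0575, 0.0220, -0.2324)
  e−x'=0.2275;  (l²−L²−(e−x')²−y'²−z²)/2L = -0.1893
  √(A²+B²)=0.3252;  θ2 = -0.7960+2.1919 ≈ 1.3959
rotate P by −φ3: (0.0478, 0.0388, -0.2324)
  A=0.1222, B=-0.2324, C=(l²−L²−A²−y'²−z²)/(2L)=-0.0102
  γ=atan2(-0.2324,0.1222)=-1.0867;  ψ=arccos(-0.0390)=1.6098;  θ3=γ+ψ≈0.5231

θ₁ = 0.8727, θ₂ = 1.3959, θ₃ = 0.5231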